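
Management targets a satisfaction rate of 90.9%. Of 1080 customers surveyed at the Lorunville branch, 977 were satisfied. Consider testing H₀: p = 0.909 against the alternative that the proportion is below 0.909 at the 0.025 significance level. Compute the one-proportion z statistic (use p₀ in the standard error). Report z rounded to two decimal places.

p̂ = 977/1080 = 0.9046.
Under H₀, SE = √(0.909·0.091/1080) = √(7.65917e-05) = 0.0088.
z = (0.9046 − 0.909)/0.0088 = -0.0044/0.0088 = -0.50.
p-value = P(Z < -0.499) ≈ 0.3088, so at α = 0.025 we fail to reject H₀.

z = -0.50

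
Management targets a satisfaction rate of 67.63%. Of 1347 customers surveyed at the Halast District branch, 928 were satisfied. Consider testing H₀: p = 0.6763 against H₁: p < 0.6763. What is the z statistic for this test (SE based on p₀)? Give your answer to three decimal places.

p̂ = 928/1347 ≈ 0.68894.
SE = √(p₀(1−p₀)/n) = √(0.21892/1347) = 0.01275.
z = (0.68894 − 0.6763)/0.01275 = 0.01264/0.01275 = 0.991.
p-value = P(Z < 0.991) ≈ 0.8392.

z = 0.991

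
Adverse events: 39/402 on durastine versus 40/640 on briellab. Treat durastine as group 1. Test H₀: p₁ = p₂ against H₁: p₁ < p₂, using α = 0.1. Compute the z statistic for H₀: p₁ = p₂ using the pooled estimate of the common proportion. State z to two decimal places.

p̂₁ = 39/402 = 0.0970, p̂₂ = 40/640 = 0.0625.
Pooled p̂ = (39+40)/(402+640) = 79/1042 = 0.0758.
SE = √(p̂(1−p̂)(1/n₁+1/n₂)) = √(0.0758·0.9242·0.00405006) = √(0.000283779) = 0.0168.
z = (0.0970 − 0.0625)/0.0168 = 0.0345/0.0168 = 2.05.
p-value = P(Z < 2.049) ≈ 0.9798; since p > α = 0.1, fail to reject H₀.

z = 2.05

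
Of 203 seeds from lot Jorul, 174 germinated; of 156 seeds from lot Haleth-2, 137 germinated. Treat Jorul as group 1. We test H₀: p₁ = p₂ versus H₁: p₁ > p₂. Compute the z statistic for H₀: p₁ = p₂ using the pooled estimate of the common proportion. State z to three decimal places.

z = -0.581

p̂₁ = 174/203 = 0.85714, p̂₂ = 137/156 = 0.87821.
Pooled p̂ = (174+137)/(203+156) = 311/359 = 0.86630.
SE = √(p̂(1−p̂)(1/n₁+1/n₂)) = √(0.86630·0.13370·0.0113364) = √(0.00131307) = 0.03624.
z = (0.85714 − 0.87821)/0.03624 = -0.02107/0.03624 = -0.581.
p-value = P(Z > -0.581) ≈ 0.7195.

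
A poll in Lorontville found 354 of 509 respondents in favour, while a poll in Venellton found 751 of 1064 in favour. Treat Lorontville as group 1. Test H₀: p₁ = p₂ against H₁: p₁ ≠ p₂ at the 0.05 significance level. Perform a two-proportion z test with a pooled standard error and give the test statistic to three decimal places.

p̂₁ = 354/509 ≈ 0.69548, p̂₂ = 751/1064 ≈ 0.70583.
Pooled p̂ = (354+751)/(509+1064) = 1105/1573 = 0.70248.
SE = √(p̂(1−p̂)(1/n₁+1/n₂)) = √(0.70248·0.29752·0.00290449) = √(0.000607044) = 0.02464.
z = (0.69548 − 0.70583)/0.02464 = -0.01035/0.02464 = -0.420.
Two-sided p-value ≈ 2·Φ(−0.420) = 0.6746. With α = 0.05, fail to reject H₀.

z = -0.420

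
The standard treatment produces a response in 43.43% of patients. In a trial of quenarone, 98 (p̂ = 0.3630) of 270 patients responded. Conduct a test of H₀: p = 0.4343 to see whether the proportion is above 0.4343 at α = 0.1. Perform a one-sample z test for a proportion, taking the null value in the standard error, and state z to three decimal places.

z = -2.365

p̂ = 98/270 ≈ 0.36296.
SE = √(p₀(1−p₀)/n) = √(0.24568/270) = 0.03017.
z = (0.36296 − 0.4343)/0.03017 = -0.07134/0.03017 = -2.365.
p-value = P(Z > -2.365) ≈ 0.9910; since p > α = 0.1, fail to reject H₀.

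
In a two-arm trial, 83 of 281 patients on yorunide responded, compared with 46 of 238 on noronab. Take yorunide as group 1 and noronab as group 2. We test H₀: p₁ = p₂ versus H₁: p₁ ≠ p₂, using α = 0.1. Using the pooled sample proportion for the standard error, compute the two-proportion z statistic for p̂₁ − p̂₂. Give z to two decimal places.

z = 2.68

p̂₁ = 83/281 ≈ 0.2954, p̂₂ = 46/238 ≈ 0.1933.
Pooled p̂ = (83+46)/(281+238) = 129/519 = 0.2486.
SE = √(0.186775 × 0.0077604) = 0.0381.
z = (0.2954 − 0.1933)/0.0381 = 0.1021/0.0381 = 2.68.
Two-sided p-value ≈ 2·Φ(−2.682) = 0.0073, so at α = 0.1 we reject H₀.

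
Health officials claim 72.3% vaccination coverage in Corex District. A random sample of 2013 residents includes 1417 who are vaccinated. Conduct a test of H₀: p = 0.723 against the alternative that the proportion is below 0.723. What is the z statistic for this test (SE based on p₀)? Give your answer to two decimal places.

p̂ = 1417/2013 ≈ 0.7039.
Standard error under H₀: √(0.723×0.277/2013) = 0.0100.
z = (0.7039 − 0.723)/0.0100 = -0.0191/0.0100 = -1.91.

z = -1.91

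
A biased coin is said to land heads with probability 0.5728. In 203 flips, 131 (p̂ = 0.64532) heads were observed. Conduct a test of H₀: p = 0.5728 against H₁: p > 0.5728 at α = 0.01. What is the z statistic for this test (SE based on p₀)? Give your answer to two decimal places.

z = 2.09

p̂ = 131/203 ≈ 0.6453.
Standard error under H₀: √(0.5728×0.4272/203) = 0.0347.
z = (0.6453 − 0.5728)/0.0347 = 0.0725/0.0347 = 2.09.
p-value = P(Z > 2.089) ≈ 0.0184. With α = 0.01, fail to reject H₀.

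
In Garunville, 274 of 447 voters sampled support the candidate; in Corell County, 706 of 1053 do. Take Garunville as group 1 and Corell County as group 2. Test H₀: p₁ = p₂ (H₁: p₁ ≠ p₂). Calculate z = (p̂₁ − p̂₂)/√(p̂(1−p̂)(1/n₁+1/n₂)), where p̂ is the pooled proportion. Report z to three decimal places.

p̂₁ = 274/447 ≈ 0.61298, p̂₂ = 706/1053 ≈ 0.67047.
Pooled p̂ = (274+706)/(447+1053) = 980/1500 = 0.65333.
SE = √(p̂(1−p̂)(1/n₁+1/n₂)) = √(0.65333·0.34667·0.0031868) = √(0.000721776) = 0.02687.
z = (0.61298 − 0.67047)/0.02687 = -0.05749/0.02687 = -2.140.
Two-sided p-value ≈ 2·Φ(−2.140) = 0.0324.

z = -2.140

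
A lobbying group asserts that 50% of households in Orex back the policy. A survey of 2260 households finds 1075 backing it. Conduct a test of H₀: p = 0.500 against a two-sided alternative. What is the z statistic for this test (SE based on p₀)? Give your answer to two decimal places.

p̂ = 1075/2260 = 0.4757.
Under H₀, SE = √(0.5·0.5/2260) = √(0.000110619) = 0.0105.
z = (0.4757 − 0.5)/0.0105 = -0.0243/0.0105 = -2.31.
p-value = 2·P(Z > 2.314) ≈ 0.0207.

z = -2.31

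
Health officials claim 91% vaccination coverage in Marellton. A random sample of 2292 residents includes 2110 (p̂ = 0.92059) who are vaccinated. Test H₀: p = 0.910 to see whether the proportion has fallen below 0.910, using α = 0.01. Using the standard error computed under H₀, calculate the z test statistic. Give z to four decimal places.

p̂ = 2110/2292 ≈ 0.92059337.
Under H₀, SE = √(0.91·0.09/2292) = √(3.5733e-05) = 0.00597771.
z = (0.92059337 − 0.91)/0.00597771 = 0.01059337/0.00597771 = 1.7721.
p-value = P(Z < 1.772) ≈ 0.9618. With α = 0.01, fail to reject H₀.

z = 1.7721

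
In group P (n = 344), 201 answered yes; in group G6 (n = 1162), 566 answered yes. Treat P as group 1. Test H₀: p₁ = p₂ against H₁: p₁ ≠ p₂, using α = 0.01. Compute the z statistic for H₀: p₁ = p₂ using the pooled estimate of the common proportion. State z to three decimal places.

p̂₁ = 201/344 ≈ 0.584302, p̂₂ = 566/1162 ≈ 0.487091.
Pooled p̂ = (201+566)/(344+1162) = 767/1506 = 0.509296.
SE = √(p̂(1−p̂)(1/n₁+1/n₂)) = √(0.509296·0.490704·0.00376756) = √(0.000941565) = 0.030685.
z = (0.584302 − 0.487091)/0.030685 = 0.097211/0.030685 = 3.168.
Two-sided p-value ≈ 2·Φ(−3.168) = 0.0015. With α = 0.01, reject H₀.

z = 3.168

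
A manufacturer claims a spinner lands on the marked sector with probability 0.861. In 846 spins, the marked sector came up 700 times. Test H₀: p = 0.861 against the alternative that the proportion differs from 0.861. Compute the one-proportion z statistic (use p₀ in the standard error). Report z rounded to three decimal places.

p̂ = 700/846 ≈ 0.827423.
Standard error under H₀: √(0.861×0.139/846) = 0.011894.
z = (0.827423 − 0.861)/0.011894 = -0.033577/0.011894 = -2.823.
p-value = 2·P(Z > 2.823) ≈ 0.0048.

z = -2.823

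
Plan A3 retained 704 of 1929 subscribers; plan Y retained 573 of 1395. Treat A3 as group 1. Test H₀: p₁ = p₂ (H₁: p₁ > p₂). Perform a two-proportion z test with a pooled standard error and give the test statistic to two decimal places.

z = -2.68

p̂₁ = 704/1929 ≈ 0.3650, p̂₂ = 573/1395 ≈ 0.4108.
Pooled p̂ = (704+573)/(1929+1395) = 1277/3324 = 0.3842.
SE = √(p̂(1−p̂)(1/n₁+1/n₂)) = √(0.3842·0.6158·0.00123525) = √(0.000292241) = 0.0171.
z = (0.3650 − 0.4108)/0.0171 = -0.0458/0.0171 = -2.68.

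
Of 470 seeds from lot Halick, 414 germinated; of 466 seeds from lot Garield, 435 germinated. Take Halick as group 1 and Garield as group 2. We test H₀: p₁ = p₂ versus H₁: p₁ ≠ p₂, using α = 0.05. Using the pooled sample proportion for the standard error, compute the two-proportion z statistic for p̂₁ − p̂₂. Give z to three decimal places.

z = -2.772

p̂₁ = 414/470 = 0.880851, p̂₂ = 435/466 = 0.933476.
Pooled p̂ = (414+435)/(470+466) = 849/936 = 0.907051.
SE = √(0.0843093 × 0.00427358) = 0.018982.
z = (0.880851 − 0.933476)/0.018982 = -0.052625/0.018982 = -2.772.
Two-sided p-value ≈ 2·Φ(−2.772) = 0.0056. With α = 0.05, reject H₀.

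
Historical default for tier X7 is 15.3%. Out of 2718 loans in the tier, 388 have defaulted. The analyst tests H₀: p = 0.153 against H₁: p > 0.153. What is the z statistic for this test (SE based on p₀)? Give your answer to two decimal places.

z = -1.48

p̂ = 388/2718 ≈ 0.1428.
SE = √(p₀(1−p₀)/n) = √(0.12959/2718) = 0.0069.
z = (0.1428 − 0.153)/0.0069 = -0.0102/0.0069 = -1.48.
p-value = P(Z > -1.484) ≈ 0.9311.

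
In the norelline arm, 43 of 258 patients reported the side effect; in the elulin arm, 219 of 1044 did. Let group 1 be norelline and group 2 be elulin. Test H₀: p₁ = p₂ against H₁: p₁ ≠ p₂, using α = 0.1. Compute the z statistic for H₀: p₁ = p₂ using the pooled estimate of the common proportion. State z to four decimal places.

z = -1.5464

p̂₁ = 43/258 ≈ 0.166667, p̂₂ = 219/1044 ≈ 0.209770.
Pooled p̂ = (43+219)/(258+1044) = 262/1302 = 0.201229.
SE = √(0.160736 × 0.00483382) = 0.027874.
z = (0.166667 − 0.209770)/0.027874 = -0.043103/0.027874 = -1.5464.
Two-sided p-value ≈ 2·Φ(−1.546) = 0.1220; since p > α = 0.1, fail to reject H₀.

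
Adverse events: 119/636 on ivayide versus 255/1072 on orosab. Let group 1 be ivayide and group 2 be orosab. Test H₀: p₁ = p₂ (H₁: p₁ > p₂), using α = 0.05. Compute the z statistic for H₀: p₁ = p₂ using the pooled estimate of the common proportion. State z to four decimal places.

z = -2.4526

p̂₁ = 119/636 ≈ 0.187107, p̂₂ = 255/1072 ≈ 0.237873.
Pooled p̂ = (119+255)/(636+1072) = 374/1708 = 0.218970.
SE = √(0.171022 × 0.00250516) = 0.020699.
z = (0.187107 − 0.237873)/0.020699 = -0.050766/0.020699 = -2.4526.
p-value = P(Z > -2.453) ≈ 0.9929, so at α = 0.05 we fail to reject H₀.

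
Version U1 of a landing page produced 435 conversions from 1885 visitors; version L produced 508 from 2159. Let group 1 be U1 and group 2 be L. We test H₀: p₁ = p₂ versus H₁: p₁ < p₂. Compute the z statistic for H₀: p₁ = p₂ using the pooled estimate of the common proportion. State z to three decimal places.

p̂₁ = 435/1885 ≈ 0.23077, p̂₂ = 508/2159 ≈ 0.23529.
Pooled p̂ = (435+508)/(1885+2159) = 943/4044 = 0.23318.
SE = √(p̂(1−p̂)(1/n₁+1/n₂)) = √(0.23318·0.76682·0.000993681) = √(0.00017768) = 0.01333.
z = (0.23077 − 0.23529)/0.01333 = -0.00452/0.01333 = -0.339.
p-value = P(Z < -0.339) ≈ 0.3671.

z = -0.339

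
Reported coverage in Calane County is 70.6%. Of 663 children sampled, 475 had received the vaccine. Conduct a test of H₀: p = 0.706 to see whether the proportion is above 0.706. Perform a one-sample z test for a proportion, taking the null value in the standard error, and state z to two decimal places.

p̂ = 475/663 ≈ 0.7164.
SE = √(p₀(1−p₀)/n) = √(0.20756/663) = 0.0177.
z = (0.7164 − 0.706)/0.0177 = 0.0104/0.0177 = 0.59.

z = 0.59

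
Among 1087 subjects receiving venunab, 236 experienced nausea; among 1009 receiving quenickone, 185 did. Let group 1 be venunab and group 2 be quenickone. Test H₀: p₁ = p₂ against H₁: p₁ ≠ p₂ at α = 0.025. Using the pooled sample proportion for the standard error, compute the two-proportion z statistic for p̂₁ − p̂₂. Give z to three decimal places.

p̂₁ = 236/1087 ≈ 0.21711, p̂₂ = 185/1009 ≈ 0.18335.
Pooled p̂ = (236+185)/(1087+1009) = 421/2096 = 0.20086.
SE = √(0.160515 × 0.00191104) = 0.01751.
z = (0.21711 − 0.18335)/0.01751 = 0.03376/0.01751 = 1.928.
p-value = 2·P(Z > 1.928) ≈ 0.0539; since p > α = 0.025, fail to reject H₀.

z = 1.928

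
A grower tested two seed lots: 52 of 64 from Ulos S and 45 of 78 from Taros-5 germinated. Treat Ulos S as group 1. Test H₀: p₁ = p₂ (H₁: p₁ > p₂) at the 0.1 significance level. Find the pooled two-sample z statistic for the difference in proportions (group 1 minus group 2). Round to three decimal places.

z = 3.002

p̂₁ = 52/64 ≈ 0.81250, p̂₂ = 45/78 ≈ 0.57692.
Pooled p̂ = (52+45)/(64+78) = 97/142 = 0.68310.
SE = √(p̂(1−p̂)(1/n₁+1/n₂)) = √(0.68310·0.31690·0.0284455) = √(0.00615774) = 0.07847.
z = (0.81250 − 0.57692)/0.07847 = 0.23558/0.07847 = 3.002.
p-value = P(Z > 3.002) ≈ 0.0013; since p < α = 0.1, reject H₀.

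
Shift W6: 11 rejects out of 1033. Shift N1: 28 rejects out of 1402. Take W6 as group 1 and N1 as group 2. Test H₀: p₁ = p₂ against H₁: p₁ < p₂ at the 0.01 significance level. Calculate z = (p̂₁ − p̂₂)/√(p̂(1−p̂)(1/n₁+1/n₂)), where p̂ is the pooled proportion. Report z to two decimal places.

p̂₁ = 11/1033 = 0.01065, p̂₂ = 28/1402 = 0.01997.
Pooled p̂ = (11+28)/(1033+1402) = 39/2435 = 0.01602.
SE = √(0.0157599 × 0.00168132) = 0.00515.
z = (0.01065 − 0.01997)/0.00515 = -0.00932/0.00515 = -1.81.
p-value = P(Z < -1.811) ≈ 0.0351, so at α = 0.01 we fail to reject H₀.

z = -1.81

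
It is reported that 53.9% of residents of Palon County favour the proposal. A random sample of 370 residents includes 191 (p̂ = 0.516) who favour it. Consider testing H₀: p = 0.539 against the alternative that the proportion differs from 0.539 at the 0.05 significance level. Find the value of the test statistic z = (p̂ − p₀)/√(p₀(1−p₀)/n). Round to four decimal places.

z = -0.8792

p̂ = 191/370 ≈ 0.516216.
Standard error under H₀: √(0.539×0.461/370) = 0.025915.
z = (0.516216 − 0.539)/0.025915 = -0.022784/0.025915 = -0.8792.
Two-sided p-value ≈ 2·Φ(−0.879) = 0.3793; since p > α = 0.05, fail to reject H₀.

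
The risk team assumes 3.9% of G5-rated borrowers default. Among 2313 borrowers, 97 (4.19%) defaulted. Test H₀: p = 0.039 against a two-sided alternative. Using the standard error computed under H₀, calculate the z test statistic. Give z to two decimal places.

z = 0.73

p̂ = 97/2313 = 0.04194.
Standard error under H₀: √(0.039×0.961/2313) = 0.00403.
z = (0.04194 − 0.039)/0.00403 = 0.00294/0.00403 = 0.73.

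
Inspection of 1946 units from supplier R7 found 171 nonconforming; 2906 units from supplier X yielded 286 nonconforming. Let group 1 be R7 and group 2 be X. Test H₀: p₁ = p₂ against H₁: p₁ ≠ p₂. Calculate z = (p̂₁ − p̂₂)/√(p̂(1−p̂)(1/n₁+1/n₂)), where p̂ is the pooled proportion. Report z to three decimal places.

p̂₁ = 171/1946 = 0.08787, p̂₂ = 286/2906 = 0.09842.
Pooled p̂ = (171+286)/(1946+2906) = 457/4852 = 0.09419.
SE = √(p̂(1−p̂)(1/n₁+1/n₂)) = √(0.09419·0.90581·0.00085799) = √(7.32008e-05) = 0.00856.
z = (0.08787 − 0.09842)/0.00856 = -0.01055/0.00856 = -1.232.
Two-sided p-value ≈ 2·Φ(−1.232) = 0.2178.

z = -1.232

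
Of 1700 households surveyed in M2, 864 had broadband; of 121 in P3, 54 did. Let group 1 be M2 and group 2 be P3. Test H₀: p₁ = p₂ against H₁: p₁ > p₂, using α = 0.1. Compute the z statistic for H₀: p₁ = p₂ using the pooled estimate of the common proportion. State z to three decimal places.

z = 1.317

p̂₁ = 864/1700 ≈ 0.50824, p̂₂ = 54/121 ≈ 0.44628.
Pooled p̂ = (864+54)/(1700+121) = 918/1821 = 0.50412.
SE = √(p̂(1−p̂)(1/n₁+1/n₂)) = √(0.50412·0.49588·0.0088527) = √(0.00221302) = 0.04704.
z = (0.50824 − 0.44628)/0.04704 = 0.06196/0.04704 = 1.317.
p-value = P(Z > 1.317) ≈ 0.0939; since p < α = 0.1, reject H₀.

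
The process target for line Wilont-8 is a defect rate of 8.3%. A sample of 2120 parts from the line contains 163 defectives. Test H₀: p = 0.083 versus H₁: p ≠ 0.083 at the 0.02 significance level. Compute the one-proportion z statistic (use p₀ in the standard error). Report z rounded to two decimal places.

p̂ = 163/2120 = 0.0769.
SE = √(p₀(1−p₀)/n) = √(0.076111/2120) = 0.0060.
z = (0.0769 − 0.083)/0.0060 = -0.0061/0.0060 = -1.02.
Two-sided p-value ≈ 2·Φ(−1.020) = 0.3076, so at α = 0.02 we fail to reject H₀.

z = -1.02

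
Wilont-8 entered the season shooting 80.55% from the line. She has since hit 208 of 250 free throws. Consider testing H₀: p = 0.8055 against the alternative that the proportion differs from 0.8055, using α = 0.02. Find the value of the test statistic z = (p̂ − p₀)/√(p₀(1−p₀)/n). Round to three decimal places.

z = 1.059

p̂ = 208/250 ≈ 0.83200.
SE = √(p₀(1−p₀)/n) = √(0.15667/250) = 0.02503.
z = (0.83200 − 0.8055)/0.02503 = 0.02650/0.02503 = 1.059.
Two-sided p-value ≈ 2·Φ(−1.059) = 0.2898, so at α = 0.02 we fail to reject H₀.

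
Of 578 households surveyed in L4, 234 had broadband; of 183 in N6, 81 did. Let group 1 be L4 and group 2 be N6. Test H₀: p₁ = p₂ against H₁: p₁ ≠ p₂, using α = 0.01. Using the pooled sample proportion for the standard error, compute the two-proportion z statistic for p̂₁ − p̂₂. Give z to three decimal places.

z = -0.904

p̂₁ = 234/578 ≈ 0.40484, p̂₂ = 81/183 ≈ 0.44262.
Pooled p̂ = (234+81)/(578+183) = 315/761 = 0.41393.
SE = √(p̂(1−p̂)(1/n₁+1/n₂)) = √(0.41393·0.58607·0.00719458) = √(0.00174535) = 0.04178.
z = (0.40484 − 0.44262)/0.04178 = -0.03778/0.04178 = -0.904.
Two-sided p-value ≈ 2·Φ(−0.904) = 0.3658. With α = 0.01, fail to reject H₀.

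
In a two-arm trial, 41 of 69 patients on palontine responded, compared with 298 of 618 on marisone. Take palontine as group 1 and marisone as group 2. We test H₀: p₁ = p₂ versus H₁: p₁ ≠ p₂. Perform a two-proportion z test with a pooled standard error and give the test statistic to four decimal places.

z = 1.7650

p̂₁ = 41/69 ≈ 0.594203, p̂₂ = 298/618 ≈ 0.482201.
Pooled p̂ = (41+298)/(69+618) = 339/687 = 0.493450.
SE = √(p̂(1−p̂)(1/n₁+1/n₂)) = √(0.493450·0.506550·0.0161109) = √(0.00402703) = 0.063459.
z = (0.594203 − 0.482201)/0.063459 = 0.112002/0.063459 = 1.7650.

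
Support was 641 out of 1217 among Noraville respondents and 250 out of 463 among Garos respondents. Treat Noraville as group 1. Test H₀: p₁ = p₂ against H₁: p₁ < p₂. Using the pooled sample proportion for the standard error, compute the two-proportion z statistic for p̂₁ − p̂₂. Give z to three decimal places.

z = -0.486

p̂₁ = 641/1217 ≈ 0.52671, p̂₂ = 250/463 ≈ 0.53996.
Pooled p̂ = (641+250)/(1217+463) = 891/1680 = 0.53036.
SE = √(0.249078 × 0.00298152) = 0.02725.
z = (0.52671 − 0.53996)/0.02725 = -0.01325/0.02725 = -0.486.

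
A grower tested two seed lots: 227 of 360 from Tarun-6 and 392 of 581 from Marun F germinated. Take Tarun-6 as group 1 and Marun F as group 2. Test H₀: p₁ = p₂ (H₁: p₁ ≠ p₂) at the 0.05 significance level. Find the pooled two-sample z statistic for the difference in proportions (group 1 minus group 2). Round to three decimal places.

z = -1.387

p̂₁ = 227/360 ≈ 0.63056, p̂₂ = 392/581 ≈ 0.67470.
Pooled p̂ = (227+392)/(360+581) = 619/941 = 0.65781.
SE = √(0.225096 × 0.00449895) = 0.03182.
z = (0.63056 − 0.67470)/0.03182 = -0.04414/0.03182 = -1.387.
p-value = 2·P(Z > 1.387) ≈ 0.1654, so at α = 0.05 we fail to reject H₀.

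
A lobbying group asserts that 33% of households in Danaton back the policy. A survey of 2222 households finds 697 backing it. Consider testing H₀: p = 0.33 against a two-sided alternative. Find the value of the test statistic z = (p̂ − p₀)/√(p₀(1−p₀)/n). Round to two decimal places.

p̂ = 697/2222 = 0.31368.
Under H₀, SE = √(0.33·0.67/2222) = √(9.9505e-05) = 0.00998.
z = (0.31368 − 0.33)/0.00998 = -0.01632/0.00998 = -1.64.
p-value = 2·P(Z > 1.636) ≈ 0.1019.

z = -1.64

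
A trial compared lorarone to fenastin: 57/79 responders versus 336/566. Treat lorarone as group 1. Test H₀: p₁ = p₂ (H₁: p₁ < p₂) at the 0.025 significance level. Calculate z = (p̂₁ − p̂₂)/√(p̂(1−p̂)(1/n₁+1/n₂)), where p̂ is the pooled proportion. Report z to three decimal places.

p̂₁ = 57/79 = 0.72152, p̂₂ = 336/566 = 0.59364.
Pooled p̂ = (57+336)/(79+566) = 393/645 = 0.60930.
SE = √(p̂(1−p̂)(1/n₁+1/n₂)) = √(0.60930·0.39070·0.014425) = √(0.00343392) = 0.05860.
z = (0.72152 − 0.59364)/0.05860 = 0.12788/0.05860 = 2.182.
p-value = P(Z < 2.182) ≈ 0.9855; since p > α = 0.025, fail to reject H₀.

z = 2.182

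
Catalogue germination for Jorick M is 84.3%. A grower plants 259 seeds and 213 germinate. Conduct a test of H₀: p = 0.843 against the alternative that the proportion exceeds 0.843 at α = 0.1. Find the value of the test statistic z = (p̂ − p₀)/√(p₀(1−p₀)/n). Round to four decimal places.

p̂ = 213/259 ≈ 0.822394.
SE = √(p₀(1−p₀)/n) = √(0.13235/259) = 0.022605.
z = (0.822394 − 0.843)/0.022605 = -0.020606/0.022605 = -0.9116.
p-value = P(Z > -0.912) ≈ 0.8190. With α = 0.1, fail to reject H₀.

z = -0.9116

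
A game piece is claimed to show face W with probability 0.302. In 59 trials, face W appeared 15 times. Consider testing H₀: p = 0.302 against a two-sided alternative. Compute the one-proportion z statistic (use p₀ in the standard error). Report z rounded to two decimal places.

z = -0.80

p̂ = 15/59 = 0.2542.
SE = √(p₀(1−p₀)/n) = √(0.2108/59) = 0.0598.
z = (0.2542 − 0.302)/0.0598 = -0.0478/0.0598 = -0.80.
Two-sided p-value ≈ 2·Φ(−0.799) = 0.4243.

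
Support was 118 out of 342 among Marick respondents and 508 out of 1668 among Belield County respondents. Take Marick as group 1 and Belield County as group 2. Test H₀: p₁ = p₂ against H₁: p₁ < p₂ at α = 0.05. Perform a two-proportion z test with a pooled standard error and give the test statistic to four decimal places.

p̂₁ = 118/342 = 0.345029, p̂₂ = 508/1668 = 0.304556.
Pooled p̂ = (118+508)/(342+1668) = 626/2010 = 0.311443.
SE = √(0.214446 × 0.0035235) = 0.027488.
z = (0.345029 − 0.304556)/0.027488 = 0.040473/0.027488 = 1.4724.
p-value = P(Z < 1.472) ≈ 0.9295. With α = 0.05, fail to reject H₀.

z = 1.4724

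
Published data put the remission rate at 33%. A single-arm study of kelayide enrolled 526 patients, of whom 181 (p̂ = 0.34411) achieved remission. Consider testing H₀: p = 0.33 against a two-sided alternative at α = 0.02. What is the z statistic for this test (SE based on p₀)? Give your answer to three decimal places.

z = 0.688

p̂ = 181/526 ≈ 0.34411.
Under H₀, SE = √(0.33·0.67/526) = √(0.000420342) = 0.02050.
z = (0.34411 − 0.33)/0.02050 = 0.01411/0.02050 = 0.688.
p-value = 2·P(Z > 0.688) ≈ 0.4914, so at α = 0.02 we fail to reject H₀.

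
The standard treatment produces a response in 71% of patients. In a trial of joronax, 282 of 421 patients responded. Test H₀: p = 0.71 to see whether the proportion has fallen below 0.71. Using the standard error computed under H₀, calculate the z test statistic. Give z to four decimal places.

p̂ = 282/421 ≈ 0.669834.
SE = √(p₀(1−p₀)/n) = √(0.2059/421) = 0.022115.
z = (0.669834 − 0.71)/0.022115 = -0.040166/0.022115 = -1.8162.

z = -1.8162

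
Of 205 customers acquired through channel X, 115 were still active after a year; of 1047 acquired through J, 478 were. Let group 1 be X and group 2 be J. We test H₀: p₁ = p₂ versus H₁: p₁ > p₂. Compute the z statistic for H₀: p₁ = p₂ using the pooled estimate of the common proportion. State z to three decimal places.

z = 2.739

p̂₁ = 115/205 ≈ 0.56098, p̂₂ = 478/1047 ≈ 0.45654.
Pooled p̂ = (115+478)/(205+1047) = 593/1252 = 0.47364.
SE = √(p̂(1−p̂)(1/n₁+1/n₂)) = √(0.47364·0.52636·0.00583316) = √(0.00145424) = 0.03813.
z = (0.56098 − 0.45654)/0.03813 = 0.10444/0.03813 = 2.739.
p-value = P(Z > 2.739) ≈ 0.0031.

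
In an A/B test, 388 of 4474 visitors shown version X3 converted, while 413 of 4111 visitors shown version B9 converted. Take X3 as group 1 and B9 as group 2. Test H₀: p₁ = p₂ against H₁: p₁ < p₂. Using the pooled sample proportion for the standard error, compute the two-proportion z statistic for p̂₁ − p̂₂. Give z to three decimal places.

z = -2.186

p̂₁ = 388/4474 = 0.086723, p̂₂ = 413/4111 = 0.100462.
Pooled p̂ = (388+413)/(4474+4111) = 801/8585 = 0.093302.
SE = √(0.084597 × 0.000466763) = 0.006284.
z = (0.086723 − 0.100462)/0.006284 = -0.013739/0.006284 = -2.186.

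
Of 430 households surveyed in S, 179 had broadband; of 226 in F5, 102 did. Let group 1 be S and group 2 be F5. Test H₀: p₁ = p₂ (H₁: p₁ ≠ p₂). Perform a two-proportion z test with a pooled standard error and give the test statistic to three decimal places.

z = -0.862

p̂₁ = 179/430 ≈ 0.41628, p̂₂ = 102/226 ≈ 0.45133.
Pooled p̂ = (179+102)/(430+226) = 281/656 = 0.42835.
SE = √(0.244867 × 0.00675036) = 0.04066.
z = (0.41628 − 0.45133)/0.04066 = -0.03505/0.04066 = -0.862.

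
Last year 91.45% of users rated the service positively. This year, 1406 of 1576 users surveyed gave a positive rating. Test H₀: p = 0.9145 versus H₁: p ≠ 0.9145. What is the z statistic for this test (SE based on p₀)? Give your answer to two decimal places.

z = -3.18

p̂ = 1406/1576 ≈ 0.89213.
SE = √(p₀(1−p₀)/n) = √(0.07819/1576) = 0.00704.
z = (0.89213 − 0.9145)/0.00704 = -0.02237/0.00704 = -3.18.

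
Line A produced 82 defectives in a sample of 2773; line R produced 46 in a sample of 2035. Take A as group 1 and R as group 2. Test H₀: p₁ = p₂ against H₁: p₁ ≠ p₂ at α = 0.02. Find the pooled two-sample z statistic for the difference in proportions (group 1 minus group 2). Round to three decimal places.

p̂₁ = 82/2773 ≈ 0.02957, p̂₂ = 46/2035 ≈ 0.02260.
Pooled p̂ = (82+46)/(2773+2035) = 128/4808 = 0.02662.
SE = √(p̂(1−p̂)(1/n₁+1/n₂)) = √(0.02662·0.97338·0.000852021) = √(2.20789e-05) = 0.00470.
z = (0.02957 − 0.02260)/0.00470 = 0.00697/0.00470 = 1.483.
Two-sided p-value ≈ 2·Φ(−1.483) = 0.1382; since p > α = 0.02, fail to reject H₀.

z = 1.483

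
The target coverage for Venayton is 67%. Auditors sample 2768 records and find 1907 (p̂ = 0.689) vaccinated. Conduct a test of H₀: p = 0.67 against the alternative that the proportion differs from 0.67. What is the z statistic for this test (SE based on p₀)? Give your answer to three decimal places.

z = 2.120

p̂ = 1907/2768 ≈ 0.68895.
Standard error under H₀: √(0.67×0.33/2768) = 0.00894.
z = (0.68895 − 0.67)/0.00894 = 0.01895/0.00894 = 2.120.
Two-sided p-value ≈ 2·Φ(−2.120) = 0.0340.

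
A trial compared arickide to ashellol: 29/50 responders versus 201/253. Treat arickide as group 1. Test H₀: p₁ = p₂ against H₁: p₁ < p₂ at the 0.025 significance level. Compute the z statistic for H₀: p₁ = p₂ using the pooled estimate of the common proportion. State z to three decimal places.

z = -3.240

p̂₁ = 29/50 ≈ 0.580000, p̂₂ = 201/253 ≈ 0.794466.
Pooled p̂ = (29+201)/(50+253) = 230/303 = 0.759076.
SE = √(p̂(1−p̂)(1/n₁+1/n₂)) = √(0.759076·0.240924·0.0239526) = √(0.00438044) = 0.066185.
z = (0.580000 − 0.794466)/0.066185 = -0.214466/0.066185 = -3.240.
p-value = P(Z < -3.240) ≈ 0.0006. With α = 0.025, reject H₀.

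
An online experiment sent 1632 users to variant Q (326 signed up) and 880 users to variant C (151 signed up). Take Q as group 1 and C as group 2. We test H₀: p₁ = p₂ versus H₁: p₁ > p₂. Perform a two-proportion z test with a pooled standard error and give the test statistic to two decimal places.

p̂₁ = 326/1632 ≈ 0.1998, p̂₂ = 151/880 ≈ 0.1716.
Pooled p̂ = (326+151)/(1632+880) = 477/2512 = 0.1899.
SE = √(p̂(1−p̂)(1/n₁+1/n₂)) = √(0.1899·0.8101·0.00174911) = √(0.000269067) = 0.0164.
z = (0.1998 − 0.1716)/0.0164 = 0.0282/0.0164 = 1.72.
p-value = P(Z > 1.717) ≈ 0.0430.

z = 1.72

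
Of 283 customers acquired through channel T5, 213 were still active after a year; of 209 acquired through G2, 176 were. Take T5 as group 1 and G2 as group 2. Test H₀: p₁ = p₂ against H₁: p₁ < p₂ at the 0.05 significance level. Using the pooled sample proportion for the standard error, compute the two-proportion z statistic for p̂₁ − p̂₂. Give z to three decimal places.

p̂₁ = 213/283 = 0.75265, p̂₂ = 176/209 = 0.84211.
Pooled p̂ = (213+176)/(283+209) = 389/492 = 0.79065.
SE = √(p̂(1−p̂)(1/n₁+1/n₂)) = √(0.79065·0.20935·0.00831826) = √(0.00137686) = 0.03711.
z = (0.75265 − 0.84211)/0.03711 = -0.08946/0.03711 = -2.411.
p-value = P(Z < -2.411) ≈ 0.0080, so at α = 0.05 we reject H₀.

z = -2.411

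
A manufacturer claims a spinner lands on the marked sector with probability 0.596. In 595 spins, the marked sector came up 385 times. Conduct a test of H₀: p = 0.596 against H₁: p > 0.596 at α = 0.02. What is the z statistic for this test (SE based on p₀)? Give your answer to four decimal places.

p̂ = 385/595 = 0.647059.
Under H₀, SE = √(0.596·0.404/595) = √(0.000404679) = 0.020117.
z = (0.647059 − 0.596)/0.020117 = 0.051059/0.020117 = 2.5381.
p-value = P(Z > 2.538) ≈ 0.0056, so at α = 0.02 we reject H₀.

z = 2.5381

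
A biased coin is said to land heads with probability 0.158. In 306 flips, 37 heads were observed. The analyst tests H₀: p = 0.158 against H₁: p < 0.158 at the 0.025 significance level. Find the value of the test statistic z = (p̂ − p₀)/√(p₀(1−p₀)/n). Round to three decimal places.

p̂ = 37/306 ≈ 0.120915.
SE = √(p₀(1−p₀)/n) = √(0.13304/306) = 0.020851.
z = (0.120915 − 0.158)/0.020851 = -0.037085/0.020851 = -1.779.
p-value = P(Z < -1.779) ≈ 0.0377; since p > α = 0.025, fail to reject H₀.

z = -1.779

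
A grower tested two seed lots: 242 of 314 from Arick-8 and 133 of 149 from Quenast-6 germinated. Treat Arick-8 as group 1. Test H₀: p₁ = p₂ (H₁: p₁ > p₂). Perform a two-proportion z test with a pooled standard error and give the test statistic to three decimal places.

z = -3.124

p̂₁ = 242/314 = 0.77070, p̂₂ = 133/149 = 0.89262.
Pooled p̂ = (242+133)/(314+149) = 375/463 = 0.80994.
SE = √(p̂(1−p̂)(1/n₁+1/n₂)) = √(0.80994·0.19006·0.00989612) = √(0.00152341) = 0.03903.
z = (0.77070 − 0.89262)/0.03903 = -0.12192/0.03903 = -3.124.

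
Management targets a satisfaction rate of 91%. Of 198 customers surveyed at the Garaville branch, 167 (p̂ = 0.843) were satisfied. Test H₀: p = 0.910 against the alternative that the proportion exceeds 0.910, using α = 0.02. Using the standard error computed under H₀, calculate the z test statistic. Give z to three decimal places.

z = -3.273

p̂ = 167/198 = 0.84343.
Under H₀, SE = √(0.91·0.09/198) = √(0.000413636) = 0.02034.
z = (0.84343 − 0.91)/0.02034 = -0.06657/0.02034 = -3.273.
p-value = P(Z > -3.273) ≈ 0.9995, so at α = 0.02 we fail to reject H₀.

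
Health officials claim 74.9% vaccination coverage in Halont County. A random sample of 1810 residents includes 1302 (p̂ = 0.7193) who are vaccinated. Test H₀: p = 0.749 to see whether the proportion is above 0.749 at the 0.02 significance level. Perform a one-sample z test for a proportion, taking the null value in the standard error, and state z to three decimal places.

p̂ = 1302/1810 ≈ 0.71934.
Standard error under H₀: √(0.749×0.251/1810) = 0.01019.
z = (0.71934 − 0.749)/0.01019 = -0.02966/0.01019 = -2.911.
p-value = P(Z > -2.911) ≈ 0.9982. With α = 0.02, fail to reject H₀.

z = -2.911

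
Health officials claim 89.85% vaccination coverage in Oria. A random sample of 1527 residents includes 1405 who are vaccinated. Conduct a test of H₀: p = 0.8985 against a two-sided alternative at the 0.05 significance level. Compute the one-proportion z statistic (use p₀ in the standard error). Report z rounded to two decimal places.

z = 2.80

p̂ = 1405/1527 = 0.920105.
Under H₀, SE = √(0.8985·0.1015/1527) = √(5.97235e-05) = 0.007728.
z = (0.920105 − 0.8985)/0.007728 = 0.021605/0.007728 = 2.80.
Two-sided p-value ≈ 2·Φ(−2.796) = 0.0052, so at α = 0.05 we reject H₀.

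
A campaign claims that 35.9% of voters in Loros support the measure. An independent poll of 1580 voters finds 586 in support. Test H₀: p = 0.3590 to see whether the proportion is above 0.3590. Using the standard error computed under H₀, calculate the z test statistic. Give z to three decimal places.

z = 0.985

p̂ = 586/1580 ≈ 0.37089.
Under H₀, SE = √(0.359·0.641/1580) = √(0.000145645) = 0.01207.
z = (0.37089 − 0.359)/0.01207 = 0.01189/0.01207 = 0.985.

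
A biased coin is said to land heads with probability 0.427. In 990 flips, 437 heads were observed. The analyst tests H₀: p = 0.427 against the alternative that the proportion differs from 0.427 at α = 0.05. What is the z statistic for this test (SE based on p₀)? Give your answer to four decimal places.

p̂ = 437/990 ≈ 0.441414.
Under H₀, SE = √(0.427·0.573/990) = √(0.000247142) = 0.015721.
z = (0.441414 − 0.427)/0.015721 = 0.014414/0.015721 = 0.9169.
p-value = 2·P(Z > 0.917) ≈ 0.3592. With α = 0.05, fail to reject H₀.

z = 0.9169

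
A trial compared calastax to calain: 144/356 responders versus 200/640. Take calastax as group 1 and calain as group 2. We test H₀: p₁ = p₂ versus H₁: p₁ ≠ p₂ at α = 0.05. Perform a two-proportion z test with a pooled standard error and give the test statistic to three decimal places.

z = 2.926

p̂₁ = 144/356 = 0.40449, p̂₂ = 200/640 = 0.31250.
Pooled p̂ = (144+200)/(356+640) = 344/996 = 0.34538.
SE = √(0.226093 × 0.00437149) = 0.03144.
z = (0.40449 − 0.31250)/0.03144 = 0.09199/0.03144 = 2.926.
p-value = 2·P(Z > 2.926) ≈ 0.0034, so at α = 0.05 we reject H₀.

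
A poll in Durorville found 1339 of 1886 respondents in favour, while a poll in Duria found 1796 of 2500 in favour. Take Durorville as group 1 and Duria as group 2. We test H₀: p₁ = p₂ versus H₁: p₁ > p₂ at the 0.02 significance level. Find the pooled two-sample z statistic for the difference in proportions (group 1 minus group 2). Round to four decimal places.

z = -0.6123

p̂₁ = 1339/1886 = 0.709968, p̂₂ = 1796/2500 = 0.718400.
Pooled p̂ = (1339+1796)/(1886+2500) = 3135/4386 = 0.714774.
SE = √(0.203872 × 0.000930223) = 0.013771.
z = (0.709968 − 0.718400)/0.013771 = -0.008432/0.013771 = -0.6123.
p-value = P(Z > -0.612) ≈ 0.7298; since p > α = 0.02, fail to reject H₀.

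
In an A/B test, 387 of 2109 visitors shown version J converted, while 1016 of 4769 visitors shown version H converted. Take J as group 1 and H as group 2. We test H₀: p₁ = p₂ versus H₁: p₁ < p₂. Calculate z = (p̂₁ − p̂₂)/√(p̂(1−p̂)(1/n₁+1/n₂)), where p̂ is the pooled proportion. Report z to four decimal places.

p̂₁ = 387/2109 ≈ 0.183499, p̂₂ = 1016/4769 ≈ 0.213043.
Pooled p̂ = (387+1016)/(2109+4769) = 1403/6878 = 0.203984.
SE = √(0.162374 × 0.000683846) = 0.010538.
z = (0.183499 − 0.213043)/0.010538 = -0.029544/0.010538 = -2.8036.

z = -2.8036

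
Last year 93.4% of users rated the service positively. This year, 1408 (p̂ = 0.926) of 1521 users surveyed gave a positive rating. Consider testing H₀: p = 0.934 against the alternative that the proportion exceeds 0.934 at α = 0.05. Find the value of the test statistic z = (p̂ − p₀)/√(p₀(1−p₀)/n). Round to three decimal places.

p̂ = 1408/1521 ≈ 0.925707.
SE = √(p₀(1−p₀)/n) = √(0.061644/1521) = 0.006366.
z = (0.925707 − 0.934)/0.006366 = -0.008293/0.006366 = -1.303.
p-value = P(Z > -1.303) ≈ 0.9037; since p > α = 0.05, fail to reject H₀.

z = -1.303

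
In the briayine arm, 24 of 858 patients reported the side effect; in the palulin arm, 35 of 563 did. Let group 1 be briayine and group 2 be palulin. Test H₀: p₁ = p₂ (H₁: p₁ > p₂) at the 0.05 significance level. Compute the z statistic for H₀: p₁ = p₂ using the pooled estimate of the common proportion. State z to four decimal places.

z = -3.1604

p̂₁ = 24/858 = 0.027972, p̂₂ = 35/563 = 0.062167.
Pooled p̂ = (24+35)/(858+563) = 59/1421 = 0.041520.
SE = √(p̂(1−p̂)(1/n₁+1/n₂)) = √(0.041520·0.958480·0.0029417) = √(0.000117068) = 0.010820.
z = (0.027972 − 0.062167)/0.010820 = -0.034195/0.010820 = -3.1604.
p-value = P(Z > -3.160) ≈ 0.9992. With α = 0.05, fail to reject H₀.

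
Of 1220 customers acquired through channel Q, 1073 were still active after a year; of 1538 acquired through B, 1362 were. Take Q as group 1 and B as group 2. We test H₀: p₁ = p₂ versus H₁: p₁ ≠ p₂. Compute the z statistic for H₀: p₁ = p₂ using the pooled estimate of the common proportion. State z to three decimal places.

p̂₁ = 1073/1220 = 0.87951, p̂₂ = 1362/1538 = 0.88557.
Pooled p̂ = (1073+1362)/(1220+1538) = 2435/2758 = 0.88289.
SE = √(p̂(1−p̂)(1/n₁+1/n₂)) = √(0.88289·0.11711·0.00146987) = √(0.000151982) = 0.01233.
z = (0.87951 − 0.88557)/0.01233 = -0.00606/0.01233 = -0.491.

z = -0.491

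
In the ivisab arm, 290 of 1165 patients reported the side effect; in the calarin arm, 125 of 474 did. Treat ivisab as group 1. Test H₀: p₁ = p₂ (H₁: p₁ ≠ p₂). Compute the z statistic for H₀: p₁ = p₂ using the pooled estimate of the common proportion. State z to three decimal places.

z = -0.624

p̂₁ = 290/1165 ≈ 0.24893, p̂₂ = 125/474 ≈ 0.26371.
Pooled p̂ = (290+125)/(1165+474) = 415/1639 = 0.25320.
SE = √(0.189091 × 0.00296807) = 0.02369.
z = (0.24893 − 0.26371)/0.02369 = -0.01478/0.02369 = -0.624.
Two-sided p-value ≈ 2·Φ(−0.624) = 0.5325.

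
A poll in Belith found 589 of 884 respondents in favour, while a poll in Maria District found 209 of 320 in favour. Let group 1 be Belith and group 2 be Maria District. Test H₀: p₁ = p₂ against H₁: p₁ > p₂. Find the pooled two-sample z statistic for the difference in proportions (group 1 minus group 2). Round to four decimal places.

p̂₁ = 589/884 ≈ 0.666290, p̂₂ = 209/320 ≈ 0.653125.
Pooled p̂ = (589+209)/(884+320) = 798/1204 = 0.662791.
SE = √(p̂(1−p̂)(1/n₁+1/n₂)) = √(0.662791·0.337209·0.00425622) = √(0.000951262) = 0.030843.
z = (0.666290 − 0.653125)/0.030843 = 0.013165/0.030843 = 0.4268.

z = 0.4268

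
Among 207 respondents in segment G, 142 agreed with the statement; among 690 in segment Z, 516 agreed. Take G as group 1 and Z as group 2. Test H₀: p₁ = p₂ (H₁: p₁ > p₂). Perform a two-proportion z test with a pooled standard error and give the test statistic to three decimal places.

z = -1.765

p̂₁ = 142/207 = 0.68599, p̂₂ = 516/690 = 0.74783.
Pooled p̂ = (142+516)/(207+690) = 658/897 = 0.73356.
SE = √(p̂(1−p̂)(1/n₁+1/n₂)) = √(0.73356·0.26644·0.00628019) = √(0.00122747) = 0.03504.
z = (0.68599 − 0.74783)/0.03504 = -0.06184/0.03504 = -1.765.
p-value = P(Z > -1.765) ≈ 0.9612.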